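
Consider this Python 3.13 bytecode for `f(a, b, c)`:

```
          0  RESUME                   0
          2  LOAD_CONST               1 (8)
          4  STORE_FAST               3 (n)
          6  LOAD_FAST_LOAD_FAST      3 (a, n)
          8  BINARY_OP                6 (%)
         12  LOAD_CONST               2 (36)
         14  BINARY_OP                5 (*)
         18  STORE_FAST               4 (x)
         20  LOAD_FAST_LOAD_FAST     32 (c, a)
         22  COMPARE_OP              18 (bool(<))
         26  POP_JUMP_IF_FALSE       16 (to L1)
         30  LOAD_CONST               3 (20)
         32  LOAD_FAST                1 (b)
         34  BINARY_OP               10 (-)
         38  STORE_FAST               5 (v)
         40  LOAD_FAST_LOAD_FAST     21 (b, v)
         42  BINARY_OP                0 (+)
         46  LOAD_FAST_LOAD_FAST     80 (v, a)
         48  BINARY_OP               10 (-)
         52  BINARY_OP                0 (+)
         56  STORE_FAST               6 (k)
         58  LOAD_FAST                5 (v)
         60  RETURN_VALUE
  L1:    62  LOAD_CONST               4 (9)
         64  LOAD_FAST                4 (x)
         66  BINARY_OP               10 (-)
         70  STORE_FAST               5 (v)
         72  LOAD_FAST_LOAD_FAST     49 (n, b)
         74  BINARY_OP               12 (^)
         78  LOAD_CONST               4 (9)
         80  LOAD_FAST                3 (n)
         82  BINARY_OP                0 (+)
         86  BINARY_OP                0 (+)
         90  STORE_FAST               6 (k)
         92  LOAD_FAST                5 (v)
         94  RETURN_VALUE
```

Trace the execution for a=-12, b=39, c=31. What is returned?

LOAD_CONST → push 8. Stack: [8]
STORE_FAST n → n=8. Stack: []
LOAD_FAST_LOAD_FAST a,n → push -12,8. Stack: [-12, 8]
BINARY_OP % → -12 % 8 = 4. Stack: [4]
LOAD_CONST → push 36. Stack: [4, 36]
BINARY_OP * → 4 * 36 = 144. Stack: [144]
STORE_FAST x → x=144. Stack: []
LOAD_FAST_LOAD_FAST c,a → push 31,-12. Stack: [31, -12]
COMPARE_OP bool(<) → 31 vs -12 = False. Stack: [False]
POP_JUMP_IF_FALSE → pop False; jump. Stack: []
LOAD_CONST → push 9. Stack: [9]
LOAD_FAST x → push 144. Stack: [9, 144]
BINARY_OP - → 9 - 144 = -135. Stack: [-135]
STORE_FAST v → v=-135. Stack: []
LOAD_FAST_LOAD_FAST n,b → push 8,39. Stack: [8, 39]
BINARY_OP ^ → 8 ^ 39 = 47. Stack: [47]
LOAD_CONST → push 9. Stack: [47, 9]
LOAD_FAST n → push 8. Stack: [47, 9, 8]
BINARY_OP + → 9 + 8 = 17. Stack: [47, 17]
BINARY_OP + → 47 + 17 = 64. Stack: [64]
STORE_FAST k → k=64. Stack: []
LOAD_FAST v → push -135. Stack: [-135]
RETURN_VALUE → return -135.

-135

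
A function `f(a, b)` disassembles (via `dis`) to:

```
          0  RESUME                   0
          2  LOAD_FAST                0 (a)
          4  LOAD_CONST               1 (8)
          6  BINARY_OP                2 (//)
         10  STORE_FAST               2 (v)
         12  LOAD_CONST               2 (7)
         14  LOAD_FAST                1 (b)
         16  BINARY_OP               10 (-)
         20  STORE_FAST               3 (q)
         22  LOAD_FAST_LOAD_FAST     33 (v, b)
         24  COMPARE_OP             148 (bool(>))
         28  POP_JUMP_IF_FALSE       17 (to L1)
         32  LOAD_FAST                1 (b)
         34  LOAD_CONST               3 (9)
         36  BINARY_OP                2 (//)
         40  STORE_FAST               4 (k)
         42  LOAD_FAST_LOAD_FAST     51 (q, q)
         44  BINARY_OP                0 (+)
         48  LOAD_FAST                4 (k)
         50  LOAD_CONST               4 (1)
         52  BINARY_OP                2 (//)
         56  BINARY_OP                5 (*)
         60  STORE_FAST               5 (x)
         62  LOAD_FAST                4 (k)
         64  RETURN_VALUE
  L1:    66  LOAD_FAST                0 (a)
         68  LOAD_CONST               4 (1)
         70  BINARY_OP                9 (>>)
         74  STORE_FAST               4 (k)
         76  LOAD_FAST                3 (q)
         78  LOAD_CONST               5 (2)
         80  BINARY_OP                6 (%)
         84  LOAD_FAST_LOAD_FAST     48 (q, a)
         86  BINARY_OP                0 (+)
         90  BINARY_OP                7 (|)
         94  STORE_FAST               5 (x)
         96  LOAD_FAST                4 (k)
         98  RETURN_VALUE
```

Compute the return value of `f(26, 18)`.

LOAD_FAST a → push 26. Stack: [26]
LOAD_CONST → push 8. Stack: [26, 8]
BINARY_OP // → 26 // 8 = 3. Stack: [3]
STORE_FAST v → v=3. Stack: []
LOAD_CONST → push 7. Stack: [7]
LOAD_FAST b → push 18. Stack: [7, 18]
BINARY_OP - → 7 - 18 = -11. Stack: [-11]
STORE_FAST q → q=-11. Stack: []
LOAD_FAST_LOAD_FAST v,b → push 3,18. Stack: [3, 18]
COMPARE_OP bool(>) → 3 vs 18 = False. Stack: [False]
POP_JUMP_IF_FALSE → pop False; jump. Stack: []
LOAD_FAST a → push 26. Stack: [26]
LOAD_CONST → push 1. Stack: [26, 1]
BINARY_OP >> → 26 >> 1 = 13. Stack: [13]
STORE_FAST k → k=13. Stack: []
LOAD_FAST q → push -11. Stack: [-11]
LOAD_CONST → push 2. Stack: [-11, 2]
BINARY_OP % → -11 % 2 = 1. Stack: [1]
LOAD_FAST_LOAD_FAST q,a → push -11,26. Stack: [1, -11, 26]
BINARY_OP + → -11 + 26 = 15. Stack: [1, 15]
BINARY_OP | → 1 | 15 = 15. Stack: [15]
STORE_FAST x → x=15. Stack: []
LOAD_FAST k → push 13. Stack: [13]
RETURN_VALUE → return 13.

13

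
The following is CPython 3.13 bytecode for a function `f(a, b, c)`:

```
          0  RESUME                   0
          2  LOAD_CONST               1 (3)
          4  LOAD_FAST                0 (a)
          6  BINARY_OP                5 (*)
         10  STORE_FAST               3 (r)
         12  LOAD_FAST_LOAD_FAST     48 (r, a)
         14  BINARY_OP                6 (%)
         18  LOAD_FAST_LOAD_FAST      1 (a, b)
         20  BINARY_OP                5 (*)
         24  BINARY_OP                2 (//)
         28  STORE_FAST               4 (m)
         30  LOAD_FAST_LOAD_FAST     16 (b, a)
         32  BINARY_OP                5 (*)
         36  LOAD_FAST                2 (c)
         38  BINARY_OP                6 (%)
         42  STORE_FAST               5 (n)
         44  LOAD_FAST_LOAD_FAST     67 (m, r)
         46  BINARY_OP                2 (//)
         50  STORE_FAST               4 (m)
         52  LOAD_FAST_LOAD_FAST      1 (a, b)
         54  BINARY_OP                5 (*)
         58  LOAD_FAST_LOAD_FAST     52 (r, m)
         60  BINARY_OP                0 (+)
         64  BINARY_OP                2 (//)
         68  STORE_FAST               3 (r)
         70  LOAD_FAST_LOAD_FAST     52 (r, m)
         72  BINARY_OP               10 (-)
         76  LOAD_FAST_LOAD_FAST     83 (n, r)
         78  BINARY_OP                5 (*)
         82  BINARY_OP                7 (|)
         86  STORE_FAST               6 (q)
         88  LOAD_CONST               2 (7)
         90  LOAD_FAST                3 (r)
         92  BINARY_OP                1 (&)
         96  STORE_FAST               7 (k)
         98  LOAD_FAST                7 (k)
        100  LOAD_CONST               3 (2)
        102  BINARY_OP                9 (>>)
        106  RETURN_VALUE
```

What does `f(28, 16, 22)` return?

1

LOAD_CONST → push 3. Stack: [3]
LOAD_FAST a → push 28. Stack: [3, 28]
BINARY_OP * → 3 * 28 = 84. Stack: [84]
STORE_FAST r → r=84. Stack: []
LOAD_FAST_LOAD_FAST r,a → push 84,28. Stack: [84, 28]
BINARY_OP % → 84 % 28 = 0. Stack: [0]
LOAD_FAST_LOAD_FAST a,b → push 28,16. Stack: [0, 28, 16]
BINARY_OP * → 28 * 16 = 448. Stack: [0, 448]
BINARY_OP // → 0 // 448 = 0. Stack: [0]
STORE_FAST m → m=0. Stack: []
LOAD_FAST_LOAD_FAST b,a → push 16,28. Stack: [16, 28]
BINARY_OP * → 16 * 28 = 448. Stack: [448]
LOAD_FAST c → push 22. Stack: [448, 22]
BINARY_OP % → 448 % 22 = 8. Stack: [8]
STORE_FAST n → n=8. Stack: []
LOAD_FAST_LOAD_FAST m,r → push 0,84. Stack: [0, 84]
BINARY_OP // → 0 // 84 = 0. Stack: [0]
STORE_FAST m → m=0. Stack: []
LOAD_FAST_LOAD_FAST a,b → push 28,16. Stack: [28, 16]
BINARY_OP * → 28 * 16 = 448. Stack: [448]
LOAD_FAST_LOAD_FAST r,m → push 84,0. Stack: [448, 84, 0]
BINARY_OP + → 84 + 0 = 84. Stack: [448, 84]
BINARY_OP // → 448 // 84 = 5. Stack: [5]
STORE_FAST r → r=5. Stack: []
LOAD_FAST_LOAD_FAST r,m → push 5,0. Stack: [5, 0]
BINARY_OP - → 5 - 0 = 5. Stack: [5]
LOAD_FAST_LOAD_FAST n,r → push 8,5. Stack: [5, 8, 5]
BINARY_OP * → 8 * 5 = 40. Stack: [5, 40]
BINARY_OP | → 5 | 40 = 45. Stack: [45]
STORE_FAST q → q=45. Stack: []
LOAD_CONST → push 7. Stack: [7]
LOAD_FAST r → push 5. Stack: [7, 5]
BINARY_OP & → 7 & 5 = 5. Stack: [5]
STORE_FAST k → k=5. Stack: []
LOAD_FAST k → push 5. Stack: [5]
LOAD_CONST → push 2. Stack: [5, 2]
BINARY_OP >> → 5 >> 2 = 1. Stack: [1]
RETURN_VALUE → return 1.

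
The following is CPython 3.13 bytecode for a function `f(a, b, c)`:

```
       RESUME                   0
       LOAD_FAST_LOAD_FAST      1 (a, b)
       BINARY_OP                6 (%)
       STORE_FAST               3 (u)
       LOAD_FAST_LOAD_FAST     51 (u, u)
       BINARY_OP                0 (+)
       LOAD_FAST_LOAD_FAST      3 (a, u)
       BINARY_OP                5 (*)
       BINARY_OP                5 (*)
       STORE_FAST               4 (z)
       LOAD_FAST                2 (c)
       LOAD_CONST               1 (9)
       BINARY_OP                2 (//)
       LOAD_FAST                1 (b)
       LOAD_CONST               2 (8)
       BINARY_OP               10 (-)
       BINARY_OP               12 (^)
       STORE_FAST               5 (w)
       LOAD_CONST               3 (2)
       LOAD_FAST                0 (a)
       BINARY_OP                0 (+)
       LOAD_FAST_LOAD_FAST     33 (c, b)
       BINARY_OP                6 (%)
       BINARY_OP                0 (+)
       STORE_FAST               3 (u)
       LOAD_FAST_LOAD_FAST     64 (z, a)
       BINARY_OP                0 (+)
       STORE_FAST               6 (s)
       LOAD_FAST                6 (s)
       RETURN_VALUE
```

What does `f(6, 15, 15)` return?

LOAD_FAST_LOAD_FAST a,b → push 6,15. Stack: [6, 15]
BINARY_OP % → 6 % 15 = 6. Stack: [6]
STORE_FAST u → u=6. Stack: []
LOAD_FAST_LOAD_FAST u,u → push 6,6. Stack: [6, 6]
BINARY_OP + → 6 + 6 = 12. Stack: [12]
LOAD_FAST_LOAD_FAST a,u → push 6,6. Stack: [12, 6, 6]
BINARY_OP * → 6 * 6 = 36. Stack: [12, 36]
BINARY_OP * → 12 * 36 = 432. Stack: [432]
STORE_FAST z → z=432. Stack: []
LOAD_FAST c → push 15. Stack: [15]
LOAD_CONST → push 9. Stack: [15, 9]
BINARY_OP // → 15 // 9 = 1. Stack: [1]
LOAD_FAST b → push 15. Stack: [1, 15]
LOAD_CONST → push 8. Stack: [1, 15, 8]
BINARY_OP - → 15 - 8 = 7. Stack: [1, 7]
BINARY_OP ^ → 1 ^ 7 = 6. Stack: [6]
STORE_FAST w → w=6. Stack: []
LOAD_CONST → push 2. Stack: [2]
LOAD_FAST a → push 6. Stack: [2, 6]
BINARY_OP + → 2 + 6 = 8. Stack: [8]
LOAD_FAST_LOAD_FAST c,b → push 15,15. Stack: [8, 15, 15]
BINARY_OP % → 15 % 15 = 0. Stack: [8, 0]
BINARY_OP + → 8 + 0 = 8. Stack: [8]
STORE_FAST u → u=8. Stack: []
LOAD_FAST_LOAD_FAST z,a → push 432,6. Stack: [432, 6]
BINARY_OP + → 432 + 6 = 438. Stack: [438]
STORE_FAST s → s=438. Stack: []
LOAD_FAST s → push 438. Stack: [438]
RETURN_VALUE → return 438.

438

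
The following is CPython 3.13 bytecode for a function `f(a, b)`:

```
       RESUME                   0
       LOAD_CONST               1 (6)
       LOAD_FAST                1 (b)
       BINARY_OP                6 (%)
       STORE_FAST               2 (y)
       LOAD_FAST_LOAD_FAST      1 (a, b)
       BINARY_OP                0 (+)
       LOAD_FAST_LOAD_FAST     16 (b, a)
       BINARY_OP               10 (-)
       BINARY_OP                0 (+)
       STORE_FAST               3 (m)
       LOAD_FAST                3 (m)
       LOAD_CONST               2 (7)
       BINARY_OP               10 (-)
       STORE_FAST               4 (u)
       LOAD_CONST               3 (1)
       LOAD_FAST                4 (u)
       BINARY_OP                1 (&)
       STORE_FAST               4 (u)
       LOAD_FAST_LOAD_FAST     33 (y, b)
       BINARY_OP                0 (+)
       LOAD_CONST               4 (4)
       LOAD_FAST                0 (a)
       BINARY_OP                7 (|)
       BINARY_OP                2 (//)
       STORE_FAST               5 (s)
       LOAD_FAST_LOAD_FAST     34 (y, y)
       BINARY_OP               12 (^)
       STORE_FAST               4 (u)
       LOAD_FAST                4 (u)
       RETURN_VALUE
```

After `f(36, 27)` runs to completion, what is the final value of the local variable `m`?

LOAD_CONST → push 6. Stack: [6]
LOAD_FAST b → push 27. Stack: [6, 27]
BINARY_OP % → 6 % 27 = 6. Stack: [6]
STORE_FAST y → y=6. Stack: []
LOAD_FAST_LOAD_FAST a,b → push 36,27. Stack: [36, 27]
BINARY_OP + → 36 + 27 = 63. Stack: [63]
LOAD_FAST_LOAD_FAST b,a → push 27,36. Stack: [63, 27, 36]
BINARY_OP - → 27 - 36 = -9. Stack: [63, -9]
BINARY_OP + → 63 + -9 = 54. Stack: [54]
STORE_FAST m → m=54. Stack: []
LOAD_FAST m → push 54. Stack: [54]
LOAD_CONST → push 7. Stack: [54, 7]
BINARY_OP - → 54 - 7 = 47. Stack: [47]
STORE_FAST u → u=47. Stack: []
LOAD_CONST → push 1. Stack: [1]
LOAD_FAST u → push 47. Stack: [1, 47]
BINARY_OP & → 1 & 47 = 1. Stack: [1]
STORE_FAST u → u=1. Stack: []
LOAD_FAST_LOAD_FAST y,b → push 6,27. Stack: [6, 27]
BINARY_OP + → 6 + 27 = 33. Stack: [33]
LOAD_CONST → push 4. Stack: [33, 4]
LOAD_FAST a → push 36. Stack: [33, 4, 36]
BINARY_OP | → 4 | 36 = 36. Stack: [33, 36]
BINARY_OP // → 33 // 36 = 0. Stack: [0]
STORE_FAST s → s=0. Stack: []
LOAD_FAST_LOAD_FAST y,y → push 6,6. Stack: [6, 6]
BINARY_OP ^ → 6 ^ 6 = 0. Stack: [0]
STORE_FAST u → u=0. Stack: []
LOAD_FAST u → push 0. Stack: [0]
RETURN_VALUE → return 0.

54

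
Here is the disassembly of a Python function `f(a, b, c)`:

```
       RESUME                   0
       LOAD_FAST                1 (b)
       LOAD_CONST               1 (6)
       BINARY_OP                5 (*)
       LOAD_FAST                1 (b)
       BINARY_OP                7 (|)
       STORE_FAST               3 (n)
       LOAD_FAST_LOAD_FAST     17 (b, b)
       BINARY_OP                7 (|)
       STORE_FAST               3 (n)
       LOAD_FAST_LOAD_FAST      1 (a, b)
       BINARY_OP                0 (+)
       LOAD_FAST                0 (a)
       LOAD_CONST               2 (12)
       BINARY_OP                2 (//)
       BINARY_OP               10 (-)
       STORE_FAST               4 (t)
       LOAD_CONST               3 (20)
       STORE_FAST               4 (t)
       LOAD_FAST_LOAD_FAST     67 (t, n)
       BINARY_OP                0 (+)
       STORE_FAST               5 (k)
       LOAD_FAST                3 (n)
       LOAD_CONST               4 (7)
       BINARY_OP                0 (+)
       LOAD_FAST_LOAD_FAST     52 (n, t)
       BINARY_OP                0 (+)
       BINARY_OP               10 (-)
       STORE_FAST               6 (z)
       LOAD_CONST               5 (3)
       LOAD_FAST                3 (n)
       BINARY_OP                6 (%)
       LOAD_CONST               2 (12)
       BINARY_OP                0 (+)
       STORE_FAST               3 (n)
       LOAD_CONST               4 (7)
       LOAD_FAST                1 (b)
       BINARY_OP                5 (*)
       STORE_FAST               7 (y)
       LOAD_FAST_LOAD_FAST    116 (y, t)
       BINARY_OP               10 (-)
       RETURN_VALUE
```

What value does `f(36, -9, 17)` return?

-83

LOAD_FAST b → push -9. Stack: [-9]
LOAD_CONST → push 6. Stack: [-9, 6]
BINARY_OP * → -9 * 6 = -54. Stack: [-54]
LOAD_FAST b → push -9. Stack: [-54, -9]
BINARY_OP | → -54 | -9 = -1. Stack: [-1]
STORE_FAST n → n=-1. Stack: []
LOAD_FAST_LOAD_FAST b,b → push -9,-9. Stack: [-9, -9]
BINARY_OP | → -9 | -9 = -9. Stack: [-9]
STORE_FAST n → n=-9. Stack: []
LOAD_FAST_LOAD_FAST a,b → push 36,-9. Stack: [36, -9]
BINARY_OP + → 36 + -9 = 27. Stack: [27]
LOAD_FAST a → push 36. Stack: [27, 36]
LOAD_CONST → push 12. Stack: [27, 36, 12]
BINARY_OP // → 36 // 12 = 3. Stack: [27, 3]
BINARY_OP - → 27 - 3 = 24. Stack: [24]
STORE_FAST t → t=24. Stack: []
LOAD_CONST → push 20. Stack: [20]
STORE_FAST t → t=20. Stack: []
LOAD_FAST_LOAD_FAST t,n → push 20,-9. Stack: [20, -9]
BINARY_OP + → 20 + -9 = 11. Stack: [11]
STORE_FAST k → k=11. Stack: []
LOAD_FAST n → push -9. Stack: [-9]
LOAD_CONST → push 7. Stack: [-9, 7]
BINARY_OP + → -9 + 7 = -2. Stack: [-2]
LOAD_FAST_LOAD_FAST n,t → push -9,20. Stack: [-2, -9, 20]
BINARY_OP + → -9 + 20 = 11. Stack: [-2, 11]
BINARY_OP - → -2 - 11 = -13. Stack: [-13]
STORE_FAST z → z=-13. Stack: []
LOAD_CONST → push 3. Stack: [3]
LOAD_FAST n → push -9. Stack: [3, -9]
BINARY_OP % → 3 % -9 = -6. Stack: [-6]
LOAD_CONST → push 12. Stack: [-6, 12]
BINARY_OP + → -6 + 12 = 6. Stack: [6]
STORE_FAST n → n=6. Stack: []
LOAD_CONST → push 7. Stack: [7]
LOAD_FAST b → push -9. Stack: [7, -9]
BINARY_OP * → 7 * -9 = -63. Stack: [-63]
STORE_FAST y → y=-63. Stack: []
LOAD_FAST_LOAD_FAST y,t → push -63,20. Stack: [-63, 20]
BINARY_OP - → -63 - 20 = -83. Stack: [-83]
RETURN_VALUE → return -83.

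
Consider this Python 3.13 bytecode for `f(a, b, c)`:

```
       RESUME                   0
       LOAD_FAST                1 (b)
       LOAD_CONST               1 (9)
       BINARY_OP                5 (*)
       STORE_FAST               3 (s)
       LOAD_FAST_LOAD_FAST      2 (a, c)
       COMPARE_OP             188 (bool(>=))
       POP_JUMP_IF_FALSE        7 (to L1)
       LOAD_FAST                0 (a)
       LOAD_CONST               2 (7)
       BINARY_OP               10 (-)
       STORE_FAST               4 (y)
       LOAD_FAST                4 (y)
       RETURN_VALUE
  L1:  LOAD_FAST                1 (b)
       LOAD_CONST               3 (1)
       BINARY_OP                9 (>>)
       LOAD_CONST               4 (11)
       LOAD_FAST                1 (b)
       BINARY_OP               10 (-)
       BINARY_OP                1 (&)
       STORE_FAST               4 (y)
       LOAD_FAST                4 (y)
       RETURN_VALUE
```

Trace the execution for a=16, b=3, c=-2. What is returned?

9

LOAD_FAST b → push 3. Stack: [3]
LOAD_CONST → push 9. Stack: [3, 9]
BINARY_OP * → 3 * 9 = 27. Stack: [27]
STORE_FAST s → s=27. Stack: []
LOAD_FAST_LOAD_FAST a,c → push 16,-2. Stack: [16, -2]
COMPARE_OP bool(>=) → 16 vs -2 = True. Stack: [True]
POP_JUMP_IF_FALSE → pop True; no jump. Stack: []
LOAD_FAST a → push 16. Stack: [16]
LOAD_CONST → push 7. Stack: [16, 7]
BINARY_OP - → 16 - 7 = 9. Stack: [9]
STORE_FAST y → y=9. Stack: []
LOAD_FAST y → push 9. Stack: [9]
RETURN_VALUE → return 9.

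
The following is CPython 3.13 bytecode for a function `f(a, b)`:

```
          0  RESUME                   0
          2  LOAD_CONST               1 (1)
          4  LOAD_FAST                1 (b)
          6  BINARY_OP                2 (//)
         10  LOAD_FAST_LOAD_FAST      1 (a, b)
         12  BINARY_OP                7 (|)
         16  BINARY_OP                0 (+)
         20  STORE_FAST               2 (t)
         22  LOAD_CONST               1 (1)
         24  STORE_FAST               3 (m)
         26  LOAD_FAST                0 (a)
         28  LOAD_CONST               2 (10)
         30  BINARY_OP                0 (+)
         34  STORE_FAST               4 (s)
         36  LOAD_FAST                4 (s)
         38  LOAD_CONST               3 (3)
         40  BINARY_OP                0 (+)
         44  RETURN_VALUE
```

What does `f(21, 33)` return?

LOAD_CONST → push 1. Stack: [1]
LOAD_FAST b → push 33. Stack: [1, 33]
BINARY_OP // → 1 // 33 = 0. Stack: [0]
LOAD_FAST_LOAD_FAST a,b → push 21,33. Stack: [0, 21, 33]
BINARY_OP | → 21 | 33 = 53. Stack: [0, 53]
BINARY_OP + → 0 + 53 = 53. Stack: [53]
STORE_FAST t → t=53. Stack: []
LOAD_CONST → push 1. Stack: [1]
STORE_FAST m → m=1. Stack: []
LOAD_FAST a → push 21. Stack: [21]
LOAD_CONST → push 10. Stack: [21, 10]
BINARY_OP + → 21 + 10 = 31. Stack: [31]
STORE_FAST s → s=31. Stack: []
LOAD_FAST s → push 31. Stack: [31]
LOAD_CONST → push 3. Stack: [31, 3]
BINARY_OP + → 31 + 3 = 34. Stack: [34]
RETURN_VALUE → return 34.

34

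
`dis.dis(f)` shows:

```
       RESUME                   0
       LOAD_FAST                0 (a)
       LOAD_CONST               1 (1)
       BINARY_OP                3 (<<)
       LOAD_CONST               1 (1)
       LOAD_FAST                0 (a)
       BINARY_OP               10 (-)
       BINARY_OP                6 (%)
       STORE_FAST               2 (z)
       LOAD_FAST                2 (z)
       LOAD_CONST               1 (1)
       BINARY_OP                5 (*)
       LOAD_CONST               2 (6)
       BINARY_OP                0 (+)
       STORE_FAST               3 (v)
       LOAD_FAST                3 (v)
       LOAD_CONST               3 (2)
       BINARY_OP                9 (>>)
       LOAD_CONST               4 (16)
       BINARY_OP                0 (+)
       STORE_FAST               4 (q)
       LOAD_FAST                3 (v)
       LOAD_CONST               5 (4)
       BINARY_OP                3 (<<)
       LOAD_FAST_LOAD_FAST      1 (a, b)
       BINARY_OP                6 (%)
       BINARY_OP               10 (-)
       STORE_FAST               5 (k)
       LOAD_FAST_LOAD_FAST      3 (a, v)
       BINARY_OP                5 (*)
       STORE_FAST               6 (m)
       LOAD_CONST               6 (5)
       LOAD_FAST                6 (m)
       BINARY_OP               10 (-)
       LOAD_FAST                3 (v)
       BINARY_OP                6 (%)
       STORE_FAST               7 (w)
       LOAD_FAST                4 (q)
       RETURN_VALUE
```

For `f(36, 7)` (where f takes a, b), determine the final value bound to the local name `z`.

LOAD_FAST a → push 36. Stack: [36]
LOAD_CONST → push 1. Stack: [36, 1]
BINARY_OP << → 36 << 1 = 72. Stack: [72]
LOAD_CONST → push 1. Stack: [72, 1]
LOAD_FAST a → push 36. Stack: [72, 1, 36]
BINARY_OP - → 1 - 36 = -35. Stack: [72, -35]
BINARY_OP % → 72 % -35 = -33. Stack: [-33]
STORE_FAST z → z=-33. Stack: []
LOAD_FAST z → push -33. Stack: [-33]
LOAD_CONST → push 1. Stack: [-33, 1]
BINARY_OP * → -33 * 1 = -33. Stack: [-33]
LOAD_CONST → push 6. Stack: [-33, 6]
BINARY_OP + → -33 + 6 = -27. Stack: [-27]
STORE_FAST v → v=-27. Stack: []
LOAD_FAST v → push -27. Stack: [-27]
LOAD_CONST → push 2. Stack: [-27, 2]
BINARY_OP >> → -27 >> 2 = -7. Stack: [-7]
LOAD_CONST → push 16. Stack: [-7, 16]
BINARY_OP + → -7 + 16 = 9. Stack: [9]
STORE_FAST q → q=9. Stack: []
LOAD_FAST v → push -27. Stack: [-27]
LOAD_CONST → push 4. Stack: [-27, 4]
BINARY_OP << → -27 << 4 = -432. Stack: [-432]
LOAD_FAST_LOAD_FAST a,b → push 36,7. Stack: [-432, 36, 7]
BINARY_OP % → 36 % 7 = 1. Stack: [-432, 1]
BINARY_OP - → -432 - 1 = -433. Stack: [-433]
STORE_FAST k → k=-433. Stack: []
LOAD_FAST_LOAD_FAST a,v → push 36,-27. Stack: [36, -27]
BINARY_OP * → 36 * -27 = -972. Stack: [-972]
STORE_FAST m → m=-972. Stack: []
LOAD_CONST → push 5. Stack: [5]
LOAD_FAST m → push -972. Stack: [5, -972]
BINARY_OP - → 5 - -972 = 977. Stack: [977]
LOAD_FAST v → push -27. Stack: [977, -27]
BINARY_OP % → 977 % -27 = -22. Stack: [-22]
STORE_FAST w → w=-22. Stack: []
LOAD_FAST q → push 9. Stack: [9]
RETURN_VALUE → return 9.

-33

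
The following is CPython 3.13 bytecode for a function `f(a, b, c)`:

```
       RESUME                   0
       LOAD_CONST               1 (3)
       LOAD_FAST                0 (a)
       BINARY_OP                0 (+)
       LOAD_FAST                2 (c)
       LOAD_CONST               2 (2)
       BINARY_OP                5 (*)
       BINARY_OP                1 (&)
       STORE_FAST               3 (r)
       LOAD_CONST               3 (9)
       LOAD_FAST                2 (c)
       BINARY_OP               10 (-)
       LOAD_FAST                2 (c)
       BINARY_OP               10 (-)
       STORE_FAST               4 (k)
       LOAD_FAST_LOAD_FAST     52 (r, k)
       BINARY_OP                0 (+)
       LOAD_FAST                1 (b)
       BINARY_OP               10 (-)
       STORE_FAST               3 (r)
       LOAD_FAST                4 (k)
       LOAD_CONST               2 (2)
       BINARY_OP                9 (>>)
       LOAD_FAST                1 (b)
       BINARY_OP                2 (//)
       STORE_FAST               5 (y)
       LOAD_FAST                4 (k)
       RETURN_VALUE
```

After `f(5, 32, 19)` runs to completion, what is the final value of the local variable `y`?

LOAD_CONST → push 3. Stack: [3]
LOAD_FAST a → push 5. Stack: [3, 5]
BINARY_OP + → 3 + 5 = 8. Stack: [8]
LOAD_FAST c → push 19. Stack: [8, 19]
LOAD_CONST → push 2. Stack: [8, 19, 2]
BINARY_OP * → 19 * 2 = 38. Stack: [8, 38]
BINARY_OP & → 8 & 38 = 0. Stack: [0]
STORE_FAST r → r=0. Stack: []
LOAD_CONST → push 9. Stack: [9]
LOAD_FAST c → push 19. Stack: [9, 19]
BINARY_OP - → 9 - 19 = -10. Stack: [-10]
LOAD_FAST c → push 19. Stack: [-10, 19]
BINARY_OP - → -10 - 19 = -29. Stack: [-29]
STORE_FAST k → k=-29. Stack: []
LOAD_FAST_LOAD_FAST r,k → push 0,-29. Stack: [0, -29]
BINARY_OP + → 0 + -29 = -29. Stack: [-29]
LOAD_FAST b → push 32. Stack: [-29, 32]
BINARY_OP - → -29 - 32 = -61. Stack: [-61]
STORE_FAST r → r=-61. Stack: []
LOAD_FAST k → push -29. Stack: [-29]
LOAD_CONST → push 2. Stack: [-29, 2]
BINARY_OP >> → -29 >> 2 = -8. Stack: [-8]
LOAD_FAST b → push 32. Stack: [-8, 32]
BINARY_OP // → -8 // 32 = -1. Stack: [-1]
STORE_FAST y → y=-1. Stack: []
LOAD_FAST k → push -29. Stack: [-29]
RETURN_VALUE → return -29.

-1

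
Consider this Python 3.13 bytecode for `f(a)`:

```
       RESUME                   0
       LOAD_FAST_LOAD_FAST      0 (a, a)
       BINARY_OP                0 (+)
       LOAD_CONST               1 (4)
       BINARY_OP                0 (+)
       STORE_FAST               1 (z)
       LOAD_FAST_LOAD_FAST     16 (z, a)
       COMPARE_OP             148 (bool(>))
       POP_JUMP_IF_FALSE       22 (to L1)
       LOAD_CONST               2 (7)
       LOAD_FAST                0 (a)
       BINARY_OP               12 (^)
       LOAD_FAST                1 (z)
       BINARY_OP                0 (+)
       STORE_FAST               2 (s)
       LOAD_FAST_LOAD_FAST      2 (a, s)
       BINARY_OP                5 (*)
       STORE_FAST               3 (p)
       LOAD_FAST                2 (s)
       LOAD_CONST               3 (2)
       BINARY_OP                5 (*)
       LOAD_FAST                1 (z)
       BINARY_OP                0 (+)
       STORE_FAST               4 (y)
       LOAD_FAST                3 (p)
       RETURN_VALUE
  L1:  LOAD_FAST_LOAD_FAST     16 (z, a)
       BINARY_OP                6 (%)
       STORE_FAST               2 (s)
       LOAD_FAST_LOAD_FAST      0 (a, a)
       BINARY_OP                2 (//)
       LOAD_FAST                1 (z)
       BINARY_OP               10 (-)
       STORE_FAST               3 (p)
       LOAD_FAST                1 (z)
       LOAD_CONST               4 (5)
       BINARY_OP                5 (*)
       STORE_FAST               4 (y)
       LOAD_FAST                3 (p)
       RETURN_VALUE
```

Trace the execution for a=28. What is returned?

LOAD_FAST_LOAD_FAST a,a → push 28,28. Stack: [28, 28]
BINARY_OP + → 28 + 28 = 56. Stack: [56]
LOAD_CONST → push 4. Stack: [56, 4]
BINARY_OP + → 56 + 4 = 60. Stack: [60]
STORE_FAST z → z=60. Stack: []
LOAD_FAST_LOAD_FAST z,a → push 60,28. Stack: [60, 28]
COMPARE_OP bool(>) → 60 vs 28 = True. Stack: [True]
POP_JUMP_IF_FALSE → pop True; no jump. Stack: []
LOAD_CONST → push 7. Stack: [7]
LOAD_FAST a → push 28. Stack: [7, 28]
BINARY_OP ^ → 7 ^ 28 = 27. Stack: [27]
LOAD_FAST z → push 60. Stack: [27, 60]
BINARY_OP + → 27 + 60 = 87. Stack: [87]
STORE_FAST s → s=87. Stack: []
LOAD_FAST_LOAD_FAST a,s → push 28,87. Stack: [28, 87]
BINARY_OP * → 28 * 87 = 2436. Stack: [2436]
STORE_FAST p → p=2436. Stack: []
LOAD_FAST s → push 87. Stack: [87]
LOAD_CONST → push 2. Stack: [87, 2]
BINARY_OP * → 87 * 2 = 174. Stack: [174]
LOAD_FAST z → push 60. Stack: [174, 60]
BINARY_OP + → 174 + 60 = 234. Stack: [234]
STORE_FAST y → y=234. Stack: []
LOAD_FAST p → push 2436. Stack: [2436]
RETURN_VALUE → return 2436.

2436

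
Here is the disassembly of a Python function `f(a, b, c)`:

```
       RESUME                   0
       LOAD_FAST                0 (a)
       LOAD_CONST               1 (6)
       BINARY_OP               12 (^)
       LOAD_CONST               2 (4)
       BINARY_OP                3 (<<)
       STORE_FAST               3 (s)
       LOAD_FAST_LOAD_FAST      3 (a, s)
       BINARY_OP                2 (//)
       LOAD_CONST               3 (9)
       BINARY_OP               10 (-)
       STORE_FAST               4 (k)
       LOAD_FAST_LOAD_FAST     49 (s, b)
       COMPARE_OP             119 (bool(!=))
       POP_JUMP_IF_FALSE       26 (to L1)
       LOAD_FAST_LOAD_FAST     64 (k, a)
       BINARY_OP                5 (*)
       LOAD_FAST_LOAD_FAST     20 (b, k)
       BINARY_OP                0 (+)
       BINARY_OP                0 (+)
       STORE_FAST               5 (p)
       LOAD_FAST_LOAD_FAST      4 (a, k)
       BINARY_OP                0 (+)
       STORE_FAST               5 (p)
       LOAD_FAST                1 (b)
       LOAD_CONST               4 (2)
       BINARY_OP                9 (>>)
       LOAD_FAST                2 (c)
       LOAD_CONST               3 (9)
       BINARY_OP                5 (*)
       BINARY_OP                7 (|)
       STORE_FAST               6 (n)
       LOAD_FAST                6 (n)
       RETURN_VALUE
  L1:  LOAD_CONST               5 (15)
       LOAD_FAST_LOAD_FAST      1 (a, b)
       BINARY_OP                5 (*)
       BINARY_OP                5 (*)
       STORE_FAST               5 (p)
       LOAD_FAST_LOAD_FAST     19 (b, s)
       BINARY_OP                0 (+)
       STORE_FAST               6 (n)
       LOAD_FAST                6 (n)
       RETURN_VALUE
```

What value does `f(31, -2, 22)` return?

-1

LOAD_FAST a → push 31. Stack: [31]
LOAD_CONST → push 6. Stack: [31, 6]
BINARY_OP ^ → 31 ^ 6 = 25. Stack: [25]
LOAD_CONST → push 4. Stack: [25, 4]
BINARY_OP << → 25 << 4 = 400. Stack: [400]
STORE_FAST s → s=400. Stack: []
LOAD_FAST_LOAD_FAST a,s → push 31,400. Stack: [31, 400]
BINARY_OP // → 31 // 400 = 0. Stack: [0]
LOAD_CONST → push 9. Stack: [0, 9]
BINARY_OP - → 0 - 9 = -9. Stack: [-9]
STORE_FAST k → k=-9. Stack: []
LOAD_FAST_LOAD_FAST s,b → push 400,-2. Stack: [400, -2]
COMPARE_OP bool(!=) → 400 vs -2 = True. Stack: [True]
POP_JUMP_IF_FALSE → pop True; no jump. Stack: []
LOAD_FAST_LOAD_FAST k,a → push -9,31. Stack: [-9, 31]
BINARY_OP * → -9 * 31 = -279. Stack: [-279]
LOAD_FAST_LOAD_FAST b,k → push -2,-9. Stack: [-279, -2, -9]
BINARY_OP + → -2 + -9 = -11. Stack: [-279, -11]
BINARY_OP + → -279 + -11 = -290. Stack: [-290]
STORE_FAST p → p=-290. Stack: []
LOAD_FAST_LOAD_FAST a,k → push 31,-9. Stack: [31, -9]
BINARY_OP + → 31 + -9 = 22. Stack: [22]
STORE_FAST p → p=22. Stack: []
LOAD_FAST b → push -2. Stack: [-2]
LOAD_CONST → push 2. Stack: [-2, 2]
BINARY_OP >> → -2 >> 2 = -1. Stack: [-1]
LOAD_FAST c → push 22. Stack: [-1, 22]
LOAD_CONST → push 9. Stack: [-1, 22, 9]
BINARY_OP * → 22 * 9 = 198. Stack: [-1, 198]
BINARY_OP | → -1 | 198 = -1. Stack: [-1]
STORE_FAST n → n=-1. Stack: []
LOAD_FAST n → push -1. Stack: [-1]
RETURN_VALUE → return -1.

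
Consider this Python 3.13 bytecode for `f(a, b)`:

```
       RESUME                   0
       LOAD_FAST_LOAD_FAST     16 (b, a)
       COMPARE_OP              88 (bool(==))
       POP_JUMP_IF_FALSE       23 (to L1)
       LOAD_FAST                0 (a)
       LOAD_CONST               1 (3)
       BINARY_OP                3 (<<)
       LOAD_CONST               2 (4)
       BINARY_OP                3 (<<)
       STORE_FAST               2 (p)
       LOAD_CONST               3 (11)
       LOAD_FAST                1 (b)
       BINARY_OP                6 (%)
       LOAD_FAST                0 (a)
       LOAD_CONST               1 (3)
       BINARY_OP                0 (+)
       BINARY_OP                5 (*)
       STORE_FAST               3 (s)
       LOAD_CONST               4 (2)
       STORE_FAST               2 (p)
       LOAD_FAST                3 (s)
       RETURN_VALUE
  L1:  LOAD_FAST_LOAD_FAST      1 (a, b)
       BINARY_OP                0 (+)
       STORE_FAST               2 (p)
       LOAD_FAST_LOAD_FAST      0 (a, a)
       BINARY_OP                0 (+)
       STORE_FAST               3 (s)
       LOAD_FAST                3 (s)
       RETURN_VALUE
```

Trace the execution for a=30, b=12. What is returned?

60

LOAD_FAST_LOAD_FAST b,a → push 12,30. Stack: [12, 30]
COMPARE_OP bool(==) → 12 vs 30 = False. Stack: [False]
POP_JUMP_IF_FALSE → pop False; jump. Stack: []
LOAD_FAST_LOAD_FAST a,b → push 30,12. Stack: [30, 12]
BINARY_OP + → 30 + 12 = 42. Stack: [42]
STORE_FAST p → p=42. Stack: []
LOAD_FAST_LOAD_FAST a,a → push 30,30. Stack: [30, 30]
BINARY_OP + → 30 + 30 = 60. Stack: [60]
STORE_FAST s → s=60. Stack: []
LOAD_FAST s → push 60. Stack: [60]
RETURN_VALUE → return 60.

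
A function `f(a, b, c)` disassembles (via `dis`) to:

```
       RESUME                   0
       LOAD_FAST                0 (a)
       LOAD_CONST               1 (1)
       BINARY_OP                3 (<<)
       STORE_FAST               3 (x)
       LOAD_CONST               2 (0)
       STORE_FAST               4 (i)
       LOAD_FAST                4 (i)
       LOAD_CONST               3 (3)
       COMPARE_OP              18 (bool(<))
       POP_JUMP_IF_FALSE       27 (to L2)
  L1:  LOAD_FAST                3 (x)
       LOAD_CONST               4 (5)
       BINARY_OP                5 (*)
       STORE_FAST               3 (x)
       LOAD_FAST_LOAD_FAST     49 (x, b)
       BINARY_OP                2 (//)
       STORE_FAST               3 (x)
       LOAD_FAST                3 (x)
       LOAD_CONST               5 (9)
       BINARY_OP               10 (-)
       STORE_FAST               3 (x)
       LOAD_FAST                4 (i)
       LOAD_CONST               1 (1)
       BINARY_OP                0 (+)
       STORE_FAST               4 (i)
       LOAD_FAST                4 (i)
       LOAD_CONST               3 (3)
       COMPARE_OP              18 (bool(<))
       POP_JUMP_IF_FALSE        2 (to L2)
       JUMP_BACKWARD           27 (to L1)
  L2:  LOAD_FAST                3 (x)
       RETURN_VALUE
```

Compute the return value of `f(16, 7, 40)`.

LOAD_FAST a → push 16
LOAD_CONST → push 1
BINARY_OP << → 16 << 1 = 32
STORE_FAST x → x=32
LOAD_CONST → push 0
STORE_FAST i → i=0
LOAD_FAST i → push 0
LOAD_CONST → push 3
COMPARE_OP bool(<) → 0 vs 3 = True
POP_JUMP_IF_FALSE → pop True; no jump
LOAD_FAST x → push 32
LOAD_CONST → push 5
BINARY_OP * → 32 * 5 = 160
STORE_FAST x → x=160
LOAD_FAST_LOAD_FAST x,b → push 160,7
BINARY_OP // → 160 // 7 = 22
STORE_FAST x → x=22
LOAD_FAST x → push 22
LOAD_CONST → push 9
BINARY_OP - → 22 - 9 = 13
STORE_FAST x → x=13
LOAD_FAST i → push 0
LOAD_CONST → push 1
BINARY_OP + → 0 + 1 = 1
STORE_FAST i → i=1
LOAD_FAST i → push 1
LOAD_CONST → push 3
COMPARE_OP bool(<) → 1 vs 3 = True
POP_JUMP_IF_FALSE → pop True; no jump
LOAD_FAST x → push 13
LOAD_CONST → push 5
BINARY_OP * → 13 * 5 = 65
STORE_FAST x → x=65
LOAD_FAST_LOAD_FAST x,b → push 65,7
BINARY_OP // → 65 // 7 = 9
STORE_FAST x → x=9
LOAD_FAST x → push 9
LOAD_CONST → push 9
BINARY_OP - → 9 - 9 = 0
STORE_FAST x → x=0
LOAD_FAST i → push 1
LOAD_CONST → push 1
BINARY_OP + → 1 + 1 = 2
STORE_FAST i → i=2
LOAD_FAST i → push 2
LOAD_CONST → push 3
COMPARE_OP bool(<) → 2 vs 3 = True
POP_JUMP_IF_FALSE → pop True; no jump
LOAD_FAST x → push 0
LOAD_CONST → push 5
BINARY_OP * → 0 * 5 = 0
STORE_FAST x → x=0
LOAD_FAST_LOAD_FAST x,b → push 0,7
BINARY_OP // → 0 // 7 = 0
STORE_FAST x → x=0
LOAD_FAST x → push 0
LOAD_CONST → push 9
BINARY_OP - → 0 - 9 = -9
STORE_FAST x → x=-9
LOAD_FAST i → push 2
LOAD_CONST → push 1
BINARY_OP + → 2 + 1 = 3
STORE_FAST i → i=3
LOAD_FAST i → push 3
LOAD_CONST → push 3
COMPARE_OP bool(<) → 3 vs 3 = False
POP_JUMP_IF_FALSE → pop False; jump
LOAD_FAST x → push -9
RETURN_VALUE → return -9.

-9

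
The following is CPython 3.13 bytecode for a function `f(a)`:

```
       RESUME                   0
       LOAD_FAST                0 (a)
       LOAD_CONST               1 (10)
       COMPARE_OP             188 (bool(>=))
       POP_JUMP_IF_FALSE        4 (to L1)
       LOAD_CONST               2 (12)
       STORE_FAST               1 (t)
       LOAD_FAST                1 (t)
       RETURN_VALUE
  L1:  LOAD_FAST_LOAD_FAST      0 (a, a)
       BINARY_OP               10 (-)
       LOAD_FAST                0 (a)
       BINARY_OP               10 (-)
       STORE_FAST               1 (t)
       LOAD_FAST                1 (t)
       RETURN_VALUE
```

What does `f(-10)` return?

10

LOAD_FAST a → push -10. Stack: [-10]
LOAD_CONST → push 10. Stack: [-10, 10]
COMPARE_OP bool(>=) → -10 vs 10 = False. Stack: [False]
POP_JUMP_IF_FALSE → pop False; jump. Stack: []
LOAD_FAST_LOAD_FAST a,a → push -10,-10. Stack: [-10, -10]
BINARY_OP - → -10 - -10 = 0. Stack: [0]
LOAD_FAST a → push -10. Stack: [0, -10]
BINARY_OP - → 0 - -10 = 10. Stack: [10]
STORE_FAST t → t=10. Stack: []
LOAD_FAST t → push 10. Stack: [10]
RETURN_VALUE → return 10.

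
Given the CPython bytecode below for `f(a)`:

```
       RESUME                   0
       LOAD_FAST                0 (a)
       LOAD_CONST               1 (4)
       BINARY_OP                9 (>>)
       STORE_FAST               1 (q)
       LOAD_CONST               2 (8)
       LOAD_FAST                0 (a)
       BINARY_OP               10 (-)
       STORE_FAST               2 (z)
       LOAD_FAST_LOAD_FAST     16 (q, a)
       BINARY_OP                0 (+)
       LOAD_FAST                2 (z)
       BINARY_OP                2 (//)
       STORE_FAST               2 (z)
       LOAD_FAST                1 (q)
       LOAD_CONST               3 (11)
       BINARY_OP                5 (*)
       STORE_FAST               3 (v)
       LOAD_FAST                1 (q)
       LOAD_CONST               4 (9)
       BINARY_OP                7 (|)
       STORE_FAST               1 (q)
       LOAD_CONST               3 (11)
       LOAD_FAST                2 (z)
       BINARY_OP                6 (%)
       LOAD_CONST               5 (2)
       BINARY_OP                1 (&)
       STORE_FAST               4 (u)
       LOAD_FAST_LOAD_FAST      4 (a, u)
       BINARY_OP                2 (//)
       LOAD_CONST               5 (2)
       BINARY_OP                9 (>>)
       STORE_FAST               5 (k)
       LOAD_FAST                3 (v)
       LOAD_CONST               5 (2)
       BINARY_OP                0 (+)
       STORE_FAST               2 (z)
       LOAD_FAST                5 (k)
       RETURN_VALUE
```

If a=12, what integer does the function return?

1

LOAD_FAST a → push 12. Stack: [12]
LOAD_CONST → push 4. Stack: [12, 4]
BINARY_OP >> → 12 >> 4 = 0. Stack: [0]
STORE_FAST q → q=0. Stack: []
LOAD_CONST → push 8. Stack: [8]
LOAD_FAST a → push 12. Stack: [8, 12]
BINARY_OP - → 8 - 12 = -4. Stack: [-4]
STORE_FAST z → z=-4. Stack: []
LOAD_FAST_LOAD_FAST q,a → push 0,12. Stack: [0, 12]
BINARY_OP + → 0 + 12 = 12. Stack: [12]
LOAD_FAST z → push -4. Stack: [12, -4]
BINARY_OP // → 12 // -4 = -3. Stack: [-3]
STORE_FAST z → z=-3. Stack: []
LOAD_FAST q → push 0. Stack: [0]
LOAD_CONST → push 11. Stack: [0, 11]
BINARY_OP * → 0 * 11 = 0. Stack: [0]
STORE_FAST v → v=0. Stack: []
LOAD_FAST q → push 0. Stack: [0]
LOAD_CONST → push 9. Stack: [0, 9]
BINARY_OP | → 0 | 9 = 9. Stack: [9]
STORE_FAST q → q=9. Stack: []
LOAD_CONST → push 11. Stack: [11]
LOAD_FAST z → push -3. Stack: [11, -3]
BINARY_OP % → 11 % -3 = -1. Stack: [-1]
LOAD_CONST → push 2. Stack: [-1, 2]
BINARY_OP & → -1 & 2 = 2. Stack: [2]
STORE_FAST u → u=2. Stack: []
LOAD_FAST_LOAD_FAST a,u → push 12,2. Stack: [12, 2]
BINARY_OP // → 12 // 2 = 6. Stack: [6]
LOAD_CONST → push 2. Stack: [6, 2]
BINARY_OP >> → 6 >> 2 = 1. Stack: [1]
STORE_FAST k → k=1. Stack: []
LOAD_FAST v → push 0. Stack: [0]
LOAD_CONST → push 2. Stack: [0, 2]
BINARY_OP + → 0 + 2 = 2. Stack: [2]
STORE_FAST z → z=2. Stack: []
LOAD_FAST k → push 1. Stack: [1]
RETURN_VALUE → return 1.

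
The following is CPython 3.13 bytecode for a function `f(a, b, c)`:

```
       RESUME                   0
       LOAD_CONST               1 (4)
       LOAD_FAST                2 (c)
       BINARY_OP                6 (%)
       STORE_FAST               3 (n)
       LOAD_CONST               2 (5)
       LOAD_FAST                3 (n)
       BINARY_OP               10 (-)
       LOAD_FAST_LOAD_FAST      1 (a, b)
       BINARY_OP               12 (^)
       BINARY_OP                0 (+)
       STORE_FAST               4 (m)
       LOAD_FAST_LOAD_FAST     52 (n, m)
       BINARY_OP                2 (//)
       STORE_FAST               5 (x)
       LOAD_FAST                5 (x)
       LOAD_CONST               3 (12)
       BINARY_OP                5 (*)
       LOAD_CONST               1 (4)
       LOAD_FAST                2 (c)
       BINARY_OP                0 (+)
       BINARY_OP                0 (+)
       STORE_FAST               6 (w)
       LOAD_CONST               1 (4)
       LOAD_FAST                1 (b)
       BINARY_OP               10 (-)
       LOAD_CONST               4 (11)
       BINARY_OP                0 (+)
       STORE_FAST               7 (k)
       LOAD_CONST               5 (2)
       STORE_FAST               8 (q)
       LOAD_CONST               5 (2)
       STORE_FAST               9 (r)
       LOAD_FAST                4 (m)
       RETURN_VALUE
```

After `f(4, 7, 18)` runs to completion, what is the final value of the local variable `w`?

LOAD_CONST → push 4. Stack: [4]
LOAD_FAST c → push 18. Stack: [4, 18]
BINARY_OP % → 4 % 18 = 4. Stack: [4]
STORE_FAST n → n=4. Stack: []
LOAD_CONST → push 5. Stack: [5]
LOAD_FAST n → push 4. Stack: [5, 4]
BINARY_OP - → 5 - 4 = 1. Stack: [1]
LOAD_FAST_LOAD_FAST a,b → push 4,7. Stack: [1, 4, 7]
BINARY_OP ^ → 4 ^ 7 = 3. Stack: [1, 3]
BINARY_OP + → 1 + 3 = 4. Stack: [4]
STORE_FAST m → m=4. Stack: []
LOAD_FAST_LOAD_FAST n,m → push 4,4. Stack: [4, 4]
BINARY_OP // → 4 // 4 = 1. Stack: [1]
STORE_FAST x → x=1. Stack: []
LOAD_FAST x → push 1. Stack: [1]
LOAD_CONST → push 12. Stack: [1, 12]
BINARY_OP * → 1 * 12 = 12. Stack: [12]
LOAD_CONST → push 4. Stack: [12, 4]
LOAD_FAST c → push 18. Stack: [12, 4, 18]
BINARY_OP + → 4 + 18 = 22. Stack: [12, 22]
BINARY_OP + → 12 + 22 = 34. Stack: [34]
STORE_FAST w → w=34. Stack: []
LOAD_CONST → push 4. Stack: [4]
LOAD_FAST b → push 7. Stack: [4, 7]
BINARY_OP - → 4 - 7 = -3. Stack: [-3]
LOAD_CONST → push 11. Stack: [-3, 11]
BINARY_OP + → -3 + 11 = 8. Stack: [8]
STORE_FAST k → k=8. Stack: []
LOAD_CONST → push 2. Stack: [2]
STORE_FAST q → q=2. Stack: []
LOAD_CONST → push 2. Stack: [2]
STORE_FAST r → r=2. Stack: []
LOAD_FAST m → push 4. Stack: [4]
RETURN_VALUE → return 4.

34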